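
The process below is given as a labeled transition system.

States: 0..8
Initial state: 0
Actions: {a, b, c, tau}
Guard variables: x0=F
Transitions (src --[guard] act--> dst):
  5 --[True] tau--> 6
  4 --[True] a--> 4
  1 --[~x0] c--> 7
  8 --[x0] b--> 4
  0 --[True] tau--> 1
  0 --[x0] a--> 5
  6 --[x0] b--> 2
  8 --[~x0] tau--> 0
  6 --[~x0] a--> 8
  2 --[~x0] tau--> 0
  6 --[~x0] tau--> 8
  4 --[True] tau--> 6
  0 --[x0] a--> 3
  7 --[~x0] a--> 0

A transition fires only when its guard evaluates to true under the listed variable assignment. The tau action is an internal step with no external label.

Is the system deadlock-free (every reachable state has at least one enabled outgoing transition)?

R = {0,1,7}
  0: tau→1  [1 out]
  1: c→7  [1 out]
  7: a→0  [1 out]

Answer: DEADLOCK-FREE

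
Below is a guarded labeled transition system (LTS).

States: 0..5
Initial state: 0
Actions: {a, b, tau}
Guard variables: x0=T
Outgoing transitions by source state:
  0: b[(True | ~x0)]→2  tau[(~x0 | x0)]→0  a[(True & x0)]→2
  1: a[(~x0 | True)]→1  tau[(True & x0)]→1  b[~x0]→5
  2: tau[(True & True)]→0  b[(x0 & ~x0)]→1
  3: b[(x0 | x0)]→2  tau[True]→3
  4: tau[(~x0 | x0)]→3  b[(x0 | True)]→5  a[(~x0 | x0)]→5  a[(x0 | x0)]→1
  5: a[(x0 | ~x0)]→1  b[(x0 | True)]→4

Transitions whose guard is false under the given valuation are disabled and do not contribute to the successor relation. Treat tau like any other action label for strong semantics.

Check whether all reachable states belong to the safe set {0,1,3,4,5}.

Inv-set: {0,1,3,4,5}
R = {0,2}
  0: ✓
  2: ✗ unsafe
counterexample path to 2: b

Answer: INVARIANT VIOLATED at state 2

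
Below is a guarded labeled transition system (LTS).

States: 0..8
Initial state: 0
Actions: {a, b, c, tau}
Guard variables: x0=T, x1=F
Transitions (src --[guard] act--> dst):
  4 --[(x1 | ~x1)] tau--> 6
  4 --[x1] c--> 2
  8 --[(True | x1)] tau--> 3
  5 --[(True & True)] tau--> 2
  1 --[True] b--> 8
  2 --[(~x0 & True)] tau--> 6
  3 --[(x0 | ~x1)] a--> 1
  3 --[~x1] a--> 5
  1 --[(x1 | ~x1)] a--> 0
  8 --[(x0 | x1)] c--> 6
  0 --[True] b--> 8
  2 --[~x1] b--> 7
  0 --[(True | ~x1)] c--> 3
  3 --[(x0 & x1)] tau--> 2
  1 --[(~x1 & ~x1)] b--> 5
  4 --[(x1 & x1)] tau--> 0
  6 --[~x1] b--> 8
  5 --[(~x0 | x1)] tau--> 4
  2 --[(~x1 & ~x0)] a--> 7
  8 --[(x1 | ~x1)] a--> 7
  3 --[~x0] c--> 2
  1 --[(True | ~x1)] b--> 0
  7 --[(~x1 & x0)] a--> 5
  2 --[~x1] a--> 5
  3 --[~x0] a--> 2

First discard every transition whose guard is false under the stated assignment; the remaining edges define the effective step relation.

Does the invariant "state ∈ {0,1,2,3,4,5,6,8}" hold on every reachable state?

Safe = {0,1,2,3,4,5,6,8}
Reach set: {0,1,2,3,5,6,7,8}
  0: ok
  1: ok
  2: ok
  3: ok
  5: ok
  6: ok
  7: outside
  8: ok
witness against invariant: b·a → 7

Answer: INVARIANT VIOLATED at state 7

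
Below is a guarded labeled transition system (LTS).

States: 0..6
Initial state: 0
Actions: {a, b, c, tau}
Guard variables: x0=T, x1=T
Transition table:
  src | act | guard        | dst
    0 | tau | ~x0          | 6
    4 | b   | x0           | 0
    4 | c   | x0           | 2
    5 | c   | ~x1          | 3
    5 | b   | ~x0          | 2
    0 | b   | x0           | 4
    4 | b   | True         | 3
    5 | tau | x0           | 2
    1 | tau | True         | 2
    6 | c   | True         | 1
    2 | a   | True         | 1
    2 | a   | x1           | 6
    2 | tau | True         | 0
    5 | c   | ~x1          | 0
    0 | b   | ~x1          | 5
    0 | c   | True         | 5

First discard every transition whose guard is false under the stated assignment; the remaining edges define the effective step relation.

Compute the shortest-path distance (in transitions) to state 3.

BFS to 3:
  L0 = {0}
  L1 = {4,5}
  L2 = {2,3}
first hit 3 at d=2 via b·b

Answer: 2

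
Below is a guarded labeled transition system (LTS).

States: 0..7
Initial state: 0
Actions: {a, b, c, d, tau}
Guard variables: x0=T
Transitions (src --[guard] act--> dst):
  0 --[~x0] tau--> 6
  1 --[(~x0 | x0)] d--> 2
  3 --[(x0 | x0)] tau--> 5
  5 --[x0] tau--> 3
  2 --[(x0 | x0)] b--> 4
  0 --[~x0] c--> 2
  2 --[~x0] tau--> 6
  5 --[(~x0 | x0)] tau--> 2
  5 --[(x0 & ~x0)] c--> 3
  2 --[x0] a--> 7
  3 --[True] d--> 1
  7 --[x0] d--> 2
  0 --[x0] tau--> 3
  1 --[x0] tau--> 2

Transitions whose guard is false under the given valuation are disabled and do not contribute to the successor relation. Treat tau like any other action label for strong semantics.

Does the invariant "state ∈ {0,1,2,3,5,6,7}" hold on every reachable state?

Answer: INVARIANT VIOLATED at state 4

Analysis:
Safe = {0,1,2,3,5,6,7}
R = {0,1,2,3,4,5,7}
  0: safe
  1: safe
  2: safe
  3: safe
  4: VIOLATES
  5: safe
  7: safe
witness against invariant: tau·tau·tau·b → 4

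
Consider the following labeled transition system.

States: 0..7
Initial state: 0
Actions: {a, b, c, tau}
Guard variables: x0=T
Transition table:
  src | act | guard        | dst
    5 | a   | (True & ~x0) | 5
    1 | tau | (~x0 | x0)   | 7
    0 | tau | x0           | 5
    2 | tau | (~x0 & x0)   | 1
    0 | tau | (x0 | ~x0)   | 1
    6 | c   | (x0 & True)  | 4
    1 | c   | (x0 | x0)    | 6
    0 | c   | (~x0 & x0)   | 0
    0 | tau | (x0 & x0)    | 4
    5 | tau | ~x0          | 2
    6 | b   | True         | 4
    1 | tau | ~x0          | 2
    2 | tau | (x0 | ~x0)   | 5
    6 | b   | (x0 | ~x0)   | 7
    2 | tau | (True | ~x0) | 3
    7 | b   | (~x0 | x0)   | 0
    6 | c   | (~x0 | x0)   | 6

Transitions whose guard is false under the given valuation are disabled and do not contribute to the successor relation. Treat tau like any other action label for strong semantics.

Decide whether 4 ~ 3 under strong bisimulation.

Answer: BISIMILAR

Analysis:
Compute ~ classes (split until stable):
  π0 = {{0,1,2,3,4,5,6,7}}
  π1 = {{0,2},{1},{3,4,5},{6},{7}}
  π2 = {{0},{1},{2},{3,4,5},{6},{7}}
Fixed point at round 3; 6 class(es).
[4]={3,4,5}  [3]={3,4,5}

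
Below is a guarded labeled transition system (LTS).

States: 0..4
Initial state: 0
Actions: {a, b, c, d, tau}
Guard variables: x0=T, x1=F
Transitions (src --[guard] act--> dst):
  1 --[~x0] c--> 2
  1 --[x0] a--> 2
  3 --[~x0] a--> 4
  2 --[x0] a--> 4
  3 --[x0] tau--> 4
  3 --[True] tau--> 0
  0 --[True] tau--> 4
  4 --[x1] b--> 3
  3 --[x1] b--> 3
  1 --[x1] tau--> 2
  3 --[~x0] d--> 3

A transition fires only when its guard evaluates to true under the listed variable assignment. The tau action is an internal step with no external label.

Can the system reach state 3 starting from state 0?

Guard filter leaves 5 enabled edge(s).
L0 = {0}
L1 = {4}  total {0,4}
Reachable = {0,4}

Answer: UNREACHABLE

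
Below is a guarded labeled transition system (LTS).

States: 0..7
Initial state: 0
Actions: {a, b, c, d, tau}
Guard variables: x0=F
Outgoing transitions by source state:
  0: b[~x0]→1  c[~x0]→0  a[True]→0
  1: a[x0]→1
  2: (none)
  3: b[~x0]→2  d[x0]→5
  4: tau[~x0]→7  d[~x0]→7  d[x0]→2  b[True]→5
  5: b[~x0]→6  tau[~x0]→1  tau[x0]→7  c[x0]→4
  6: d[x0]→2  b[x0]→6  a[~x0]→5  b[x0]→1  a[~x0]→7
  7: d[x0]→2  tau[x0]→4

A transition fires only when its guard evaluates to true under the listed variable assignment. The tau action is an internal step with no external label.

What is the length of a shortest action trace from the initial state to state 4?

Answer: UNREACHABLE

Working:
BFS to 4:
  depth 0: {0}
  depth 1: {1}
4 never appears.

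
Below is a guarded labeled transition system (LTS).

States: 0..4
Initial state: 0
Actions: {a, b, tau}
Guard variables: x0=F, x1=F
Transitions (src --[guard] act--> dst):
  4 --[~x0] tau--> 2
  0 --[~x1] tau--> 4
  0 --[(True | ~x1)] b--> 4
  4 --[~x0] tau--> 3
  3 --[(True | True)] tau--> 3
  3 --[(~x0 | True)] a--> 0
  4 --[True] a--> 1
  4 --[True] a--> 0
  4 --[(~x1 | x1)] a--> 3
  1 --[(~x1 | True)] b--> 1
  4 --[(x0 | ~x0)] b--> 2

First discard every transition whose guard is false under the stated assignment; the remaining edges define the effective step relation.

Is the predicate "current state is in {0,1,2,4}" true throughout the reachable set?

Safe = {0,1,2,4}
Reach set: {0,1,2,3,4}
  0: safe
  1: safe
  2: safe
  3: VIOLATES
  4: safe
reach 3 via tau·tau — violates

Answer: INVARIANT VIOLATED at state 3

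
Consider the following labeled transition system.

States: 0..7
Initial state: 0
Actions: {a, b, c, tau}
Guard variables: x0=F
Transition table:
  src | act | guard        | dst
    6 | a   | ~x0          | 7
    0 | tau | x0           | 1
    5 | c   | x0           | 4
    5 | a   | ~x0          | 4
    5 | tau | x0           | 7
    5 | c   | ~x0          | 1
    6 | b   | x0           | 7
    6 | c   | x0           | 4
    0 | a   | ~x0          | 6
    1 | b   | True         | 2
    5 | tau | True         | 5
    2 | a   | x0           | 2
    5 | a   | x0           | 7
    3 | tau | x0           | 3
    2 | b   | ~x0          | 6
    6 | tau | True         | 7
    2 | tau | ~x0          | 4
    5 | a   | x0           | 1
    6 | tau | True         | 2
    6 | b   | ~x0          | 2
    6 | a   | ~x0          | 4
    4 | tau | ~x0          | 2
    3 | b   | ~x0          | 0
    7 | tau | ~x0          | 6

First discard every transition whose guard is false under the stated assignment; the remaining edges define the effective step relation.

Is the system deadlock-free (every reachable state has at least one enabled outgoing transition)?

Answer: DEADLOCK-FREE

Working:
Reach set: {0,2,4,6,7}
  0: a→6  [1 out]
  2: b→6  tau→4  [2 out]
  4: tau→2  [1 out]
  6: a→4  a→7  b→2  tau→2  tau→7  [5 out]
  7: tau→6  [1 out]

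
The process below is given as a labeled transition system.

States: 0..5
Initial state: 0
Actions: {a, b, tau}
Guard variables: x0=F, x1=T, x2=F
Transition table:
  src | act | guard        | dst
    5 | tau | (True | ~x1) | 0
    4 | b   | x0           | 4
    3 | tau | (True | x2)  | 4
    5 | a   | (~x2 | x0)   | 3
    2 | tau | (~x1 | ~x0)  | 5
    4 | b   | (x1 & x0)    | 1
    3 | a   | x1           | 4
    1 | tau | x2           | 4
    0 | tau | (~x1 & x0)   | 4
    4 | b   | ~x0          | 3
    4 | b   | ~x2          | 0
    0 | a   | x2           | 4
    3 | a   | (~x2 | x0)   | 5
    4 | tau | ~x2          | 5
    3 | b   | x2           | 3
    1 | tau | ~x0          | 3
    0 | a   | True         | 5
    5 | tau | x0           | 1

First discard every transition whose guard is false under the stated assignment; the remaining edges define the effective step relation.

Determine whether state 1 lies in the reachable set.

11 transition(s) survive guard evaluation.
depth 0: {0}
depth 1: {5}  total {0,5}
depth 2: {3}  total {0,3,5}
depth 3: {4}  total {0,3,4,5}
Reachable = {0,3,4,5}

Answer: UNREACHABLE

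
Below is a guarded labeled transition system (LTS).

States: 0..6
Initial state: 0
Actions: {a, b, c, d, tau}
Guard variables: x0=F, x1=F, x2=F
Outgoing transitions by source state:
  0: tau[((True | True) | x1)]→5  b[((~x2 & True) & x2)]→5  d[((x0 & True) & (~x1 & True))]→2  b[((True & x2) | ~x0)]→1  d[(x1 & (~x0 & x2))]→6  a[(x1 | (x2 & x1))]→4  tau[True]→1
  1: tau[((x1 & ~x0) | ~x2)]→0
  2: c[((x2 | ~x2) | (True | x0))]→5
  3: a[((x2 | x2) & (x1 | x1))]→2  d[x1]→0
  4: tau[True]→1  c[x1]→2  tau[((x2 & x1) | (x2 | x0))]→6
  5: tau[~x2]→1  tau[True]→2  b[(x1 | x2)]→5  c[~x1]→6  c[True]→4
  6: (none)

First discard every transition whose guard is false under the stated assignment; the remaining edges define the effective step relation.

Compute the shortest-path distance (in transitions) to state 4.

Answer: 2

Analysis:
BFS to 4:
  Layer 0: {0}
  Layer 1: {1,5}
  Layer 2: {2,4,6}
4 enters at depth 2; path tau·c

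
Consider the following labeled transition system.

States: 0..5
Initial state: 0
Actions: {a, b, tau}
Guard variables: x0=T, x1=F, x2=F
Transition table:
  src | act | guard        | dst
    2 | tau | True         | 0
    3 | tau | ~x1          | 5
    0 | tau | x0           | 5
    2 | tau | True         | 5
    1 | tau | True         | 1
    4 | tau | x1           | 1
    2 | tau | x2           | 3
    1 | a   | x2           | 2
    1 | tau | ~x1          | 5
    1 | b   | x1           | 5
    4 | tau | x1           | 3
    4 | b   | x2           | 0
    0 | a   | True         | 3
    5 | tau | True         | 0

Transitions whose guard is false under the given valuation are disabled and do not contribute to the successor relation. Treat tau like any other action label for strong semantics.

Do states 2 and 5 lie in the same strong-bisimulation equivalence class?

Compute ~ classes (split until stable):
  P[0] = {{0,1,2,3,4,5}}
  P[1] = {{0},{1,2,3,5},{4}}
  P[2] = {{0},{1,3},{2},{4},{5}}
  P[3] = {{0},{1},{2},{3},{4},{5}}
6 equivalence class(es) (converged in 4)
class of 2: {2}; class of 5: {5}

Answer: NOT BISIMILAR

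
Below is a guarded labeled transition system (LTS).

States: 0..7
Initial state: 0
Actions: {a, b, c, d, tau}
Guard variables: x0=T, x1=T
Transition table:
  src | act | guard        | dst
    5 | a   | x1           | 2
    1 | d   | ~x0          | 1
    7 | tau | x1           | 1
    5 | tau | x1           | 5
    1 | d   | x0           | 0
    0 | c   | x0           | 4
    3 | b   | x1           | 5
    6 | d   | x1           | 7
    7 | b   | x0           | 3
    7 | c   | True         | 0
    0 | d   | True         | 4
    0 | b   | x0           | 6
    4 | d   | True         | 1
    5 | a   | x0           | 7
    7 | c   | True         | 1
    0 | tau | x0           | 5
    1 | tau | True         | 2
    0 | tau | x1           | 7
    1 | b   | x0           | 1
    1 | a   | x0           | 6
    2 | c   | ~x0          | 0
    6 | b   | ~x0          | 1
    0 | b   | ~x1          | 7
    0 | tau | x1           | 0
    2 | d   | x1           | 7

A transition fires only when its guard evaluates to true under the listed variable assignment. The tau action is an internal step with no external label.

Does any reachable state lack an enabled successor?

Answer: DEADLOCK-FREE

Trace:
Reachable = {0,1,2,3,4,5,6,7}
  0: b→6  c→4  d→4  tau→0  tau→5  tau→7  [6 out]
  1: a→6  b→1  d→0  tau→2  [4 out]
  2: d→7  [1 out]
  3: b→5  [1 out]
  4: d→1  [1 out]
  5: a→2  a→7  tau→5  [3 out]
  6: d→7  [1 out]
  7: b→3  c→0  c→1  tau→1  [4 out]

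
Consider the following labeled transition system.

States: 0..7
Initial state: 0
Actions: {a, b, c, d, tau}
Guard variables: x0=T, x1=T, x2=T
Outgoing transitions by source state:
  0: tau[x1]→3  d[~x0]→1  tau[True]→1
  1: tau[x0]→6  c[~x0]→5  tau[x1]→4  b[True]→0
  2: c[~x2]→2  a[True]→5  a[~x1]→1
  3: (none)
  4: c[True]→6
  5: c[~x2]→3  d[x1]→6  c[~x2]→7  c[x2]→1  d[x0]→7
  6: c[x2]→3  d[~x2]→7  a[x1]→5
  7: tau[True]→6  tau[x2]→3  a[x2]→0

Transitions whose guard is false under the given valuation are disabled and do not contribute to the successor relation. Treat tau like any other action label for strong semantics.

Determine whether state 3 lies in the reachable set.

Answer: REACHABLE

Analysis:
15 transition(s) survive guard evaluation.
L0 = {0}
L1 = {1,3}  now seen {0,1,3}
L2 = {4,6}  now seen {0,1,3,4,6}
L3 = {5}  now seen {0,1,3,4,5,6}
L4 = {7}  now seen {0,1,3,4,5,6,7}
Reachable = {0,1,3,4,5,6,7}
Path to 3: tau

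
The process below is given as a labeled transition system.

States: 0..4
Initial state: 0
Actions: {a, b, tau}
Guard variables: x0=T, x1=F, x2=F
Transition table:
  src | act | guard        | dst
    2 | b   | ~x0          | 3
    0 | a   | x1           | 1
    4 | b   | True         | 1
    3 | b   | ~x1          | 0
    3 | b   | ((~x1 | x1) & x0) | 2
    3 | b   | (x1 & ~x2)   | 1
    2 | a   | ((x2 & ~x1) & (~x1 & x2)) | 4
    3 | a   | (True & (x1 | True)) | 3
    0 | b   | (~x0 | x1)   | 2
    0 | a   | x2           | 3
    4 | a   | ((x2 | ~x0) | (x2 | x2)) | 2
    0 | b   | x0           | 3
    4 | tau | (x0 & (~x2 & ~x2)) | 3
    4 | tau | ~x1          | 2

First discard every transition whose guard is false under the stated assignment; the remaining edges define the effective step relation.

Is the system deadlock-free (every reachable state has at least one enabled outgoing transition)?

Answer: DEADLOCK at state 2

Analysis:
Reachable = {0,2,3}
  0: b→3  [1 exit(s)]
  2: ∅  [deadlock]
  3: a→3  b→0  b→2  [3 exit(s)]
trace reaching 2: b·b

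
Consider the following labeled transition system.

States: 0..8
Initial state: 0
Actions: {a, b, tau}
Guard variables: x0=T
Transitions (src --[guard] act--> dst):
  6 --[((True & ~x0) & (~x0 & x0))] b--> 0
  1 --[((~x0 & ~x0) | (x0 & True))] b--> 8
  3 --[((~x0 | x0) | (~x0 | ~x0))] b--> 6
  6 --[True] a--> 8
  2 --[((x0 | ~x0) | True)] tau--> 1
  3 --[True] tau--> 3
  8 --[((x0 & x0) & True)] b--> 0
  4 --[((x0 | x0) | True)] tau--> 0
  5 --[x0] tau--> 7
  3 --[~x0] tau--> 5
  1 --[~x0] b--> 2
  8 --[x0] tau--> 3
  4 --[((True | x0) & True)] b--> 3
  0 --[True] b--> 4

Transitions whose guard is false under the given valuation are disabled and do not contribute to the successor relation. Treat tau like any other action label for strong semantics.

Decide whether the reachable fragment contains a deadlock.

Reach set: {0,3,4,6,8}
  0: b→4  [1 exit(s)]
  3: b→6  tau→3  [2 exit(s)]
  4: b→3  tau→0  [2 exit(s)]
  6: a→8  [1 exit(s)]
  8: b→0  tau→3  [2 exit(s)]

Answer: DEADLOCK-FREE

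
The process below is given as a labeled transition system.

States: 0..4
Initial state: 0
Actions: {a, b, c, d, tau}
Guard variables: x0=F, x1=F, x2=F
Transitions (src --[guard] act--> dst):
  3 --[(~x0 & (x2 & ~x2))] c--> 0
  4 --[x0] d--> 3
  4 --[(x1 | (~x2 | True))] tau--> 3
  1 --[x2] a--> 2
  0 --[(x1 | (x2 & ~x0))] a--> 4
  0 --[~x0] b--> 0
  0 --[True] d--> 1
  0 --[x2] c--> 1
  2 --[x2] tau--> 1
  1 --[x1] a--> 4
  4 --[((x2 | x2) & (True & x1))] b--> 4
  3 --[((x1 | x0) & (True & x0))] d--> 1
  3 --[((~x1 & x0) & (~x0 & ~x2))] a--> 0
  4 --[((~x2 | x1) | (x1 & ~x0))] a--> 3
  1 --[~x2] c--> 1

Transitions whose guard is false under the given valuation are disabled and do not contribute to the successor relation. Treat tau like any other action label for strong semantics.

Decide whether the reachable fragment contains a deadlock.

Answer: DEADLOCK-FREE

Analysis:
Reach set: {0,1}
  0: b→0  d→1  [2 out]
  1: c→1  [1 out]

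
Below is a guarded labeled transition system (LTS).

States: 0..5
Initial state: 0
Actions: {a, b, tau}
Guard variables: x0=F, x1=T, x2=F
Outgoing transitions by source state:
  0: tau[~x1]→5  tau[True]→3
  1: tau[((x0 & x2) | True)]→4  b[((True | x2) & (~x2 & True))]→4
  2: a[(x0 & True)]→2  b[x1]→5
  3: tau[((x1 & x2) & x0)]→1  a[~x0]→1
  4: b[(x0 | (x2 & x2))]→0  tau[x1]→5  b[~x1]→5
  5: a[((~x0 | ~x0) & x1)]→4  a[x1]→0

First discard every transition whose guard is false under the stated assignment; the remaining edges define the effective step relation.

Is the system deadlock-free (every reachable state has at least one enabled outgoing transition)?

Answer: DEADLOCK-FREE

Trace:
R = {0,1,3,4,5}
  0: tau→3  [1 out]
  1: b→4  tau→4  [2 out]
  3: a→1  [1 out]
  4: tau→5  [1 out]
  5: a→0  a→4  [2 out]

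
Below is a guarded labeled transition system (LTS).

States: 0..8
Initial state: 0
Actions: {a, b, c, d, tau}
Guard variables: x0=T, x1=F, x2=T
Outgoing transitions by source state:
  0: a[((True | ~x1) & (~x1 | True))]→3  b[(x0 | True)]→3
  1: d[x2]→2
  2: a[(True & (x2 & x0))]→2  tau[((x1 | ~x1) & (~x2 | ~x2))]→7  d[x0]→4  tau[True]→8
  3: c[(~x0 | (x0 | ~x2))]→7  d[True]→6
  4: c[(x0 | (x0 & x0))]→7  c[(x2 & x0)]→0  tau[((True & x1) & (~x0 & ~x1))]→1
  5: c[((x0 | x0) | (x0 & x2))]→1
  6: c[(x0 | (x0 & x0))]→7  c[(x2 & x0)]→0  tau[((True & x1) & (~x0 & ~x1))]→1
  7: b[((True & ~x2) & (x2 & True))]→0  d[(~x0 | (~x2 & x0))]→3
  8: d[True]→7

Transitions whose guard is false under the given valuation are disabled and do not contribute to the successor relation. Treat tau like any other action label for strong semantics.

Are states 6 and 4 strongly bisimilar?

Bisimulation quotient by refinement:
  P[0] = {{0,1,2,3,4,5,6,7,8}}
  P[1] = {{0},{1,8},{2},{3},{4,5,6},{7}}
  P[2] = {{0},{1},{2},{3},{4,6},{5},{7},{8}}
stable after 3 split(s): 8 block(s)
[6]={4,6}  [4]={4,6}

Answer: BISIMILAR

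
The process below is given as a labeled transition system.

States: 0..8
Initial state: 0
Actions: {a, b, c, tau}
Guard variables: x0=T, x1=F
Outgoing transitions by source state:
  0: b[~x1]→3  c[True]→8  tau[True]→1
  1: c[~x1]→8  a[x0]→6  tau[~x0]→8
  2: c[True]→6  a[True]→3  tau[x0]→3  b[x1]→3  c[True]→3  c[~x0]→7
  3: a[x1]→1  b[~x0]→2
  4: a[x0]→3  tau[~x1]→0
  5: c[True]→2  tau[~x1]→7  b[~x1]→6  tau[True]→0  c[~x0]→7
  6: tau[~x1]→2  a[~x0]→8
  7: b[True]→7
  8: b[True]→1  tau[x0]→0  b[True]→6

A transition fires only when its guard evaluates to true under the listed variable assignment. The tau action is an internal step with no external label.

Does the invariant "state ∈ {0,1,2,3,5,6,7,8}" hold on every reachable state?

Allowed set {0,1,2,3,5,6,7,8}
R = {0,1,2,3,6,8}
  0: ✓
  1: ✓
  2: ✓
  3: ✓
  6: ✓
  8: ✓

Answer: INVARIANT HOLDS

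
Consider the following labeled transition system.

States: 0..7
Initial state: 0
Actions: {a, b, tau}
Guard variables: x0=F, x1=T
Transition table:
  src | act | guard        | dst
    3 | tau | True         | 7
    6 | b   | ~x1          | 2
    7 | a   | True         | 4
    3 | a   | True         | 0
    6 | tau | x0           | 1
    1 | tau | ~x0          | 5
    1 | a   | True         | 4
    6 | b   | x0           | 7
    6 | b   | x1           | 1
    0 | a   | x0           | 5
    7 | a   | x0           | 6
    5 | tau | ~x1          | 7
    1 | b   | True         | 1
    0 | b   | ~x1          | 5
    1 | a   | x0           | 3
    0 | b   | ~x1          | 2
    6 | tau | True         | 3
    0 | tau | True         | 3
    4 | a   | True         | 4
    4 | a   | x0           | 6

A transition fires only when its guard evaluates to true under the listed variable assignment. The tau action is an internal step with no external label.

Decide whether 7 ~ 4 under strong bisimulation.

Answer: BISIMILAR

Analysis:
Compute ~ classes (split until stable):
  π0 = {{0,1,2,3,4,5,6,7}}
  π1 = {{0},{1},{2,5},{3},{4,7},{6}}
Fixed point at round 2; 6 class(es).
[7]={4,7}  [4]={4,7}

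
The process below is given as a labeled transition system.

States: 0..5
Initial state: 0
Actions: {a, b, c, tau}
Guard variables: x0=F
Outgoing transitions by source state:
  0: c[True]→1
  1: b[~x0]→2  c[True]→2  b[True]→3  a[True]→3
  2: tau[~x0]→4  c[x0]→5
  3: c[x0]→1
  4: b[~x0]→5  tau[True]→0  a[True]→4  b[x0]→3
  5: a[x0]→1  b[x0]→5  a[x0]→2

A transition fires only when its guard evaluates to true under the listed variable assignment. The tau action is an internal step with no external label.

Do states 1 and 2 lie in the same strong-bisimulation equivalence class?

Answer: NOT BISIMILAR

Analysis:
Bisimulation quotient by refinement:
  π0 = {{0,1,2,3,4,5}}
  π1 = {{0},{1},{2},{3,5},{4}}
5 equivalence class(es) (converged in 2)
class of 1: {1}; class of 2: {2}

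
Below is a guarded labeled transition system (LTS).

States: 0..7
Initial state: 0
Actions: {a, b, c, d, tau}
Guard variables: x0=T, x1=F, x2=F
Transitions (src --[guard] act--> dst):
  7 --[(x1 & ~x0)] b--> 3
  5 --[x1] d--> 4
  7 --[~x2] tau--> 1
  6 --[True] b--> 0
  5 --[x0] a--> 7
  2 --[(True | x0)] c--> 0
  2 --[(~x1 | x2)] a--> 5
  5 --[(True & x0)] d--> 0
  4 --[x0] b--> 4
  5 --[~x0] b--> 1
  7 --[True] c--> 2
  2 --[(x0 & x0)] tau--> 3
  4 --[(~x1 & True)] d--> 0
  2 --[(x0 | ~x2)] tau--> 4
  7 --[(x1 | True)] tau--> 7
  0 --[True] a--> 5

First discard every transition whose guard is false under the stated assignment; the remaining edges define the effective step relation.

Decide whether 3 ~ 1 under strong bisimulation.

Answer: BISIMILAR

Analysis:
Bisimulation quotient by refinement:
  round 0: {{0,1,2,3,4,5,6,7}}
  round 1: {{0},{1,3},{2},{4},{5},{6},{7}}
7 equivalence class(es) (converged in 2)
class of 3: {1,3}; class of 1: {1,3}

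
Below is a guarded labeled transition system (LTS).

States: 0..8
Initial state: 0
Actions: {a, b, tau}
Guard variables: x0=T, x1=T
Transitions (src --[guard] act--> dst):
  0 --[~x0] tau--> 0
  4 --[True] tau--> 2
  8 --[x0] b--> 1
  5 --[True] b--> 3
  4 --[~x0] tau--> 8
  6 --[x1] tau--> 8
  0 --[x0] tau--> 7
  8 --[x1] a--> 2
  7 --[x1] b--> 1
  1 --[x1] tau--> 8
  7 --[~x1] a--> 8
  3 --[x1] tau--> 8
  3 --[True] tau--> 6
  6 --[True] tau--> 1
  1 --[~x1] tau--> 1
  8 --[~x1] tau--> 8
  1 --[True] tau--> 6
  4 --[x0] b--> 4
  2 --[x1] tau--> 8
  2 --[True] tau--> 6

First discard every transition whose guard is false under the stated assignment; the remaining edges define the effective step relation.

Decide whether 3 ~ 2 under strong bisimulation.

Answer: BISIMILAR

Working:
Refine partition for ~:
  round 0: {{0,1,2,3,4,5,6,7,8}}
  round 1: {{0,1,2,3,6},{4},{5,7},{8}}
  round 2: {{0},{1,2,3,6},{4},{5,7},{8}}
Fixed point at round 3; 5 class(es).
[3]={1,2,3,6}  [2]={1,2,3,6}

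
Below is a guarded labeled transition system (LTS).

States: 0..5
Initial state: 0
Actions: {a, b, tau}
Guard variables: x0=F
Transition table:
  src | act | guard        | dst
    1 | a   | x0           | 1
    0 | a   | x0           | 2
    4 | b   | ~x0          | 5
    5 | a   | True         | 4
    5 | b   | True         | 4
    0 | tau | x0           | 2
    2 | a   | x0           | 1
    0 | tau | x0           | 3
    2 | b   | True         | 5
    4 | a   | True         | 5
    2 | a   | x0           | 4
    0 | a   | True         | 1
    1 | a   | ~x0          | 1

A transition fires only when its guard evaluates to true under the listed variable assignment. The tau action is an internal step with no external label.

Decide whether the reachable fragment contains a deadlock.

Answer: DEADLOCK-FREE

Analysis:
Reachable = {0,1}
  0: a→1  [1 exit(s)]
  1: a→1  [1 exit(s)]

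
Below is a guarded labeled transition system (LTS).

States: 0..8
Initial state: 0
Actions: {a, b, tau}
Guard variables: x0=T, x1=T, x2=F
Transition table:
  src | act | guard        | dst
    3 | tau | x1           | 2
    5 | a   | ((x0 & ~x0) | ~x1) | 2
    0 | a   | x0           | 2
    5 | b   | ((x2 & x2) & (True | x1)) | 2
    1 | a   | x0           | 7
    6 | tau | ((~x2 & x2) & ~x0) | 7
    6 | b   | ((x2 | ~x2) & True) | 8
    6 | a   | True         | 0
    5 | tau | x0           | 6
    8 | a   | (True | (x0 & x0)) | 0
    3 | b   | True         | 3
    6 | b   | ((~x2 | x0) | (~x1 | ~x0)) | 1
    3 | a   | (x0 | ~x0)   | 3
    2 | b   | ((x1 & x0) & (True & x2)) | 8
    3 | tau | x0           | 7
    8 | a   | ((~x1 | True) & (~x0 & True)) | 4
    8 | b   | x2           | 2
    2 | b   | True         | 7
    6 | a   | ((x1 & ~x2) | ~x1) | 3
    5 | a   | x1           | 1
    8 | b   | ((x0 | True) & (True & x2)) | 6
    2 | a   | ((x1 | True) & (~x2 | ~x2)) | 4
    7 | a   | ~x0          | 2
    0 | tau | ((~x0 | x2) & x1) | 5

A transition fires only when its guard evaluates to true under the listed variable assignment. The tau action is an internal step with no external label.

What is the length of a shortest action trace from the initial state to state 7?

Layered search for 7:
  L0 = {0}
  L1 = {2}
  L2 = {4,7}
7 enters at depth 2; path a·b

Answer: 2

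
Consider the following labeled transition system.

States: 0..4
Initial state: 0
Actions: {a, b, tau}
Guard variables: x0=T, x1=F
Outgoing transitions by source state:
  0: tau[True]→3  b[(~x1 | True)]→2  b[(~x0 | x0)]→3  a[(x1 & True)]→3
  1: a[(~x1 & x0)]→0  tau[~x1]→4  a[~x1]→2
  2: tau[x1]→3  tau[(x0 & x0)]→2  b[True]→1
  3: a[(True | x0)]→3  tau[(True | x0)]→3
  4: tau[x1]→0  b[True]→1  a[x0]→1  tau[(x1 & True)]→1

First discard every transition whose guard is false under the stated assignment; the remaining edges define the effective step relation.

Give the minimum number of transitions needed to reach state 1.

Answer: 2

Analysis:
Breadth-first toward 1:
  depth 0: {0}
  depth 1: {2,3}
  depth 2: {1}
first hit 1 at d=2 via b·b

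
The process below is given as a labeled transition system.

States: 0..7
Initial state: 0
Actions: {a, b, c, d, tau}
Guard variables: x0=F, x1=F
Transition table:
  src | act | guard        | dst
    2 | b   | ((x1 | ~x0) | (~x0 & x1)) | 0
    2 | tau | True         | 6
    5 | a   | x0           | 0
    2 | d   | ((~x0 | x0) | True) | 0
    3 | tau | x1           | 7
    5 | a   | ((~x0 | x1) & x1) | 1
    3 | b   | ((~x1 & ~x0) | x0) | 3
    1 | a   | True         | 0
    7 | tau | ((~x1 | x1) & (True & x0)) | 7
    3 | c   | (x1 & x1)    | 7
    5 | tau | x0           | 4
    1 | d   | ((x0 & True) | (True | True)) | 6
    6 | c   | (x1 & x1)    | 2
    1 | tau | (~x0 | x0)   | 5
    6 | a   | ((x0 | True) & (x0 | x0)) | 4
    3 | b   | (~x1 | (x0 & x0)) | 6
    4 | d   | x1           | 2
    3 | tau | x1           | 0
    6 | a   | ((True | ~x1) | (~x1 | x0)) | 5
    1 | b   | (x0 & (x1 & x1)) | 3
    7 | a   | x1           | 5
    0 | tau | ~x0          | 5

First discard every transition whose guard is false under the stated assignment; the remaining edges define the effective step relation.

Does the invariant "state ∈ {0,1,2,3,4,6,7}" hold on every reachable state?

Allowed set {0,1,2,3,4,6,7}
R = {0,5}
  0: ✓
  5: ✗ unsafe
witness against invariant: tau → 5

Answer: INVARIANT VIOLATED at state 5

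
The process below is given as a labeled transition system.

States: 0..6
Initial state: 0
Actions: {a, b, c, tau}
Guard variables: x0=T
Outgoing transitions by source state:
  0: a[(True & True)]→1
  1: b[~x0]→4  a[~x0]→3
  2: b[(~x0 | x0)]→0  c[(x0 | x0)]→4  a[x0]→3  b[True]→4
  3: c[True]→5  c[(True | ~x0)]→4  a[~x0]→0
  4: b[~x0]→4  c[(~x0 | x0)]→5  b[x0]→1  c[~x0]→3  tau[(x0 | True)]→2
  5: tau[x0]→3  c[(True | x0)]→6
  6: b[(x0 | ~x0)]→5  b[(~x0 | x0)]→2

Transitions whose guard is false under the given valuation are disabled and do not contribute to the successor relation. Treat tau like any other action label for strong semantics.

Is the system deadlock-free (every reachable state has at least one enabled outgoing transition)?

Answer: DEADLOCK at state 1

Analysis:
R = {0,1}
  0: a→1  [1 out]
  1: ∅  [STUCK]
Path to 1: a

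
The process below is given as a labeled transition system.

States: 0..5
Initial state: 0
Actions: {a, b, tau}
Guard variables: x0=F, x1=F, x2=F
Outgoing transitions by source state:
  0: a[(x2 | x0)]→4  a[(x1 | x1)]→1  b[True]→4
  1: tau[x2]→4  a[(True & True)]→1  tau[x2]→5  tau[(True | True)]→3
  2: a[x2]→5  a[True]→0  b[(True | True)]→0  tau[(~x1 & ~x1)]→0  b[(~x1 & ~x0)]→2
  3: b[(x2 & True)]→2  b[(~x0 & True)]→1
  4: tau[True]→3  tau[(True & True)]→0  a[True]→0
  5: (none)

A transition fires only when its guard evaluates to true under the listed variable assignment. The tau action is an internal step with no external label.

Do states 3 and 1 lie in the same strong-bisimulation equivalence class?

Answer: NOT BISIMILAR

Trace:
Bisimulation quotient by refinement:
  P[0] = {{0,1,2,3,4,5}}
  P[1] = {{0,3},{1,4},{2},{5}}
  P[2] = {{0,3},{1},{2},{4},{5}}
  P[3] = {{0},{1},{2},{3},{4},{5}}
6 equivalence class(es) (converged in 4)
3∈{3}, 1∈{1}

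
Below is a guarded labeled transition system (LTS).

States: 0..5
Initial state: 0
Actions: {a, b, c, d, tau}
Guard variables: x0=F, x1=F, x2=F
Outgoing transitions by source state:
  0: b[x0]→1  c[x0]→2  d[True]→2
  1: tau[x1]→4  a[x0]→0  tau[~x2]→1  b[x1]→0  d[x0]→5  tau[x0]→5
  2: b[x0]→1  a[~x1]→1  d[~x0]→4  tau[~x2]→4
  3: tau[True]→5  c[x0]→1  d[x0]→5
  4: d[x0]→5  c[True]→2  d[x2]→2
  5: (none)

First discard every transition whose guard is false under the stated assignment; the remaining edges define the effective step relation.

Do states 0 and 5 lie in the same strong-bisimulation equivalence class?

Answer: NOT BISIMILAR

Working:
Compute ~ classes (split until stable):
  P[0] = {{0,1,2,3,4,5}}
  P[1] = {{0},{1,3},{2},{4},{5}}
  P[2] = {{0},{1},{2},{3},{4},{5}}
6 equivalence class(es) (converged in 3)
class of 0: {0}; class of 5: {5}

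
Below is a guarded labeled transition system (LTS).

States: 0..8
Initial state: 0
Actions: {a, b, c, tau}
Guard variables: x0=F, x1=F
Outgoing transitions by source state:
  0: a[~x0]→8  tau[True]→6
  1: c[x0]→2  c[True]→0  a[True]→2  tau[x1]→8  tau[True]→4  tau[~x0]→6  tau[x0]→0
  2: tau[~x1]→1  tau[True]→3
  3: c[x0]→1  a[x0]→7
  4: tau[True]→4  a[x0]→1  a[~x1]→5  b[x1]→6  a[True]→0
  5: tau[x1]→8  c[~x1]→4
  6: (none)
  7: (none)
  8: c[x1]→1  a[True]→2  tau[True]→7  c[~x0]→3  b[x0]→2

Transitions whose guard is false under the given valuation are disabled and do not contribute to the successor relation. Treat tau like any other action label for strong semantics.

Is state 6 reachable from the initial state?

Answer: REACHABLE

Trace:
15 transition(s) survive guard evaluation.
depth 0: {0}
depth 1: {6,8}  total {0,6,8}
depth 2: {2,3,7}  total {0,2,3,6,7,8}
depth 3: {1}  total {0,1,2,3,6,7,8}
depth 4: {4}  total {0,1,2,3,4,6,7,8}
depth 5: {5}  total {0,1,2,3,4,5,6,7,8}
R = {0,1,2,3,4,5,6,7,8}
witness 6: tau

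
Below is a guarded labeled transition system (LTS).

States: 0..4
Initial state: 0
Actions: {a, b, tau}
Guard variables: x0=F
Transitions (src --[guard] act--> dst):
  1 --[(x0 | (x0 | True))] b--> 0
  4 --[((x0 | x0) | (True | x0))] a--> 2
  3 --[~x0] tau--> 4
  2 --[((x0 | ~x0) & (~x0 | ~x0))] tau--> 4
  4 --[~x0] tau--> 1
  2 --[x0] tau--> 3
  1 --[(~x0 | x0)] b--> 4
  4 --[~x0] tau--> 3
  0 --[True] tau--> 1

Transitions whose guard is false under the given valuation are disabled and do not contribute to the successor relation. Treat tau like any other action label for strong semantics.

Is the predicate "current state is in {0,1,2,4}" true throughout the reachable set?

Allowed set {0,1,2,4}
Reachable = {0,1,2,3,4}
  0: ✓
  1: ✓
  2: ✓
  3: ✗ unsafe
  4: ✓
counterexample path to 3: tau·b·tau

Answer: INVARIANT VIOLATED at state 3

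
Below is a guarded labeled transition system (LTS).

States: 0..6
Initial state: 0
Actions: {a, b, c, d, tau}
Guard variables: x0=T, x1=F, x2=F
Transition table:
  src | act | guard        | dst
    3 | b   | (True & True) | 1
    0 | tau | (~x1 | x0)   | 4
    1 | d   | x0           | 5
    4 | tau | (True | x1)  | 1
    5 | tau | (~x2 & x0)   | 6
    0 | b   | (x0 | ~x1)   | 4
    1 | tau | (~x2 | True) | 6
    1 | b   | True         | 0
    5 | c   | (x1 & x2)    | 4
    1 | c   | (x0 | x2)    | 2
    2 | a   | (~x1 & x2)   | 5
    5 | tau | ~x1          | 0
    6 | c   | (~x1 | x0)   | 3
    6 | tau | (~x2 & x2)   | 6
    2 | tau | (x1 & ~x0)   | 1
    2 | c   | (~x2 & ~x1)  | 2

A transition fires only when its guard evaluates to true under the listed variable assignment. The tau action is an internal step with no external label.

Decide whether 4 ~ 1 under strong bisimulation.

Answer: NOT BISIMILAR

Trace:
Refine partition for ~:
  π0 = {{0,1,2,3,4,5,6}}
  π1 = {{0},{1},{2,6},{3},{4,5}}
  π2 = {{0},{1},{2},{3},{4},{5},{6}}
7 equivalence class(es) (converged in 3)
class of 4: {4}; class of 1: {1}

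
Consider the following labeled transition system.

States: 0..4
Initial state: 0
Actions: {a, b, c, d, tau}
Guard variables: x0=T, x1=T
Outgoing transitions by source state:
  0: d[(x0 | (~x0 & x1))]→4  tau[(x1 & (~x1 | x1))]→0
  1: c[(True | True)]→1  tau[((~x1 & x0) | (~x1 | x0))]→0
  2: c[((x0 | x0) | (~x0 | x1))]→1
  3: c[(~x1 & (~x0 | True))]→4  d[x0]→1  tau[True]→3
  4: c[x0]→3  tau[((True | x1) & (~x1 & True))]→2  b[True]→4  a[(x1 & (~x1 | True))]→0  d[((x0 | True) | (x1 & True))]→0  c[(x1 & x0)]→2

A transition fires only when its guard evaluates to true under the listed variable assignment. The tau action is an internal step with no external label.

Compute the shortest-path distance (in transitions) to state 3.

Layered search for 3:
  depth 0: {0}
  depth 1: {4}
  depth 2: {2,3}
3 enters at depth 2; path d·c

Answer: 2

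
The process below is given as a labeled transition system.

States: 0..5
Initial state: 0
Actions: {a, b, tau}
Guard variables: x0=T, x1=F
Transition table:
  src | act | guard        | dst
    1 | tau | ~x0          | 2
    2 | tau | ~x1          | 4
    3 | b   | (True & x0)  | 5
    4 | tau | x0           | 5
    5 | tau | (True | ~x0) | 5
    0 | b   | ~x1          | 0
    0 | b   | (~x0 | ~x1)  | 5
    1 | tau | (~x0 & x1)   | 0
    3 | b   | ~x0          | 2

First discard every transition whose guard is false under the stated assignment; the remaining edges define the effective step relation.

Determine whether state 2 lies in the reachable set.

6 transition(s) survive guard evaluation.
Layer 0: {0}
Layer 1: {5}  cumulative {0,5}
Reach set: {0,5}

Answer: UNREACHABLE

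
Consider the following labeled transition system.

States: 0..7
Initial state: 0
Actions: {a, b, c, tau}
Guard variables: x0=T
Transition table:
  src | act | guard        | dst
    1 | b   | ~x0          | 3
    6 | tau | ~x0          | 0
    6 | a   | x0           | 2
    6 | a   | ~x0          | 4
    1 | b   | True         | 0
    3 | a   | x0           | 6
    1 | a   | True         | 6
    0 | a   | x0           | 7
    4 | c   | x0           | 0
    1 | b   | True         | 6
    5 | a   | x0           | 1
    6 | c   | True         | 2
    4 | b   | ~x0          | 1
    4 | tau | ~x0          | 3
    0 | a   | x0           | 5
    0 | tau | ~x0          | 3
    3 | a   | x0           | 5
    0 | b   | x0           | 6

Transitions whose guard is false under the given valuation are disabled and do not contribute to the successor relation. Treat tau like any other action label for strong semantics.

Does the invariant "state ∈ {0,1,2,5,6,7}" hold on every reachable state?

Allowed set {0,1,2,5,6,7}
Reach set: {0,1,2,5,6,7}
  0: ok
  1: ok
  2: ok
  5: ok
  6: ok
  7: ok

Answer: INVARIANT HOLDS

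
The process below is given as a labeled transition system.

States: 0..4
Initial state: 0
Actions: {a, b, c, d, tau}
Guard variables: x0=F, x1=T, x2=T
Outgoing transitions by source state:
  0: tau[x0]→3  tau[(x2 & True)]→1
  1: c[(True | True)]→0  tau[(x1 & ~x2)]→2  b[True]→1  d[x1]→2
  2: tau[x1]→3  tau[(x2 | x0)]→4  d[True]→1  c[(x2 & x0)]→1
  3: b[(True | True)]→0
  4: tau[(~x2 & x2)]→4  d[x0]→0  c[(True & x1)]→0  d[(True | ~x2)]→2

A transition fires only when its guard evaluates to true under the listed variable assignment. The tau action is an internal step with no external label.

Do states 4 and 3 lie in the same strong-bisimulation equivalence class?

Refine partition for ~:
  round 0: {{0,1,2,3,4}}
  round 1: {{0},{1},{2},{3},{4}}
Fixed point at round 2; 5 class(es).
[4]={4}  [3]={3}

Answer: NOT BISIMILAR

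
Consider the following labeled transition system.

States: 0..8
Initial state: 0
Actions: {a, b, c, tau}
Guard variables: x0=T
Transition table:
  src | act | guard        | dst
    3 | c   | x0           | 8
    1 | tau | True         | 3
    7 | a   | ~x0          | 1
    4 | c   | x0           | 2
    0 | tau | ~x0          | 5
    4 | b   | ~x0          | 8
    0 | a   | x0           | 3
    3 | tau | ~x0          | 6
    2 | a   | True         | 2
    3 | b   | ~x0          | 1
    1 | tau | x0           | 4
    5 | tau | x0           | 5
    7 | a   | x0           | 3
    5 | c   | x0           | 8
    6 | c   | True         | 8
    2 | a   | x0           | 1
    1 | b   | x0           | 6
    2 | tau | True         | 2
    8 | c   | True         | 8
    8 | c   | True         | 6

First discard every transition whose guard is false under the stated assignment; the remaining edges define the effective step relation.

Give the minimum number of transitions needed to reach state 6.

BFS to 6:
  Layer 0: {0}
  Layer 1: {3}
  Layer 2: {8}
  Layer 3: {6}
6 enters at depth 3; path a·c·c

Answer: 3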